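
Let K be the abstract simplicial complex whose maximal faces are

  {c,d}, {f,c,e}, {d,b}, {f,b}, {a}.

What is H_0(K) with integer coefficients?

H_0 = Z^2.

Order the vertices as a < b < c < d < e < f. Listing each simplex with vertices in this order, K has dimension 2 with simplices:

  0-simplices (6): a, b, c, d, e, f
  1-simplices (6): bd, bf, cd, ce, cf, ef
  2-simplices (1): cef

Hence C_0 ≅ Z^6, C_1 ≅ Z^6, C_2 ≅ Z^1.

∂_1: C_1 → C_0 maps an edge to its endpoints' difference, ∂[p,q] = q − p. For instance
  ∂cf = f − c.
As a 6×6 matrix over Z this has rank 4, with invariant factors (1,1,1,1).

The boundary map ∂_2: C_2 → C_1 acts by ∂[p,q,r] = [q,r] − [p,r] + [p,q]. For instance
  ∂cef = ef − cf + ce.
The 6×1 boundary matrix has rank 1 and Smith normal form diag(1).

From H_k ≅ ker(∂_k) / im(∂_{k+1}) we obtain:

  H_0: rank C_0 − rank ∂_1 = 6 − 4 = 2, and the invariant factors of ∂_1 are all 1, so H_0 ≅ Z^2.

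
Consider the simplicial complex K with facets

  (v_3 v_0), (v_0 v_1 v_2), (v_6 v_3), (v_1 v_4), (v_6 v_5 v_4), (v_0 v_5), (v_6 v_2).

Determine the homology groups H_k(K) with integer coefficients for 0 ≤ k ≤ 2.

K has 7 vertices, 11 edges, 2 triangles.
rank ∂_0 = 0, rank ∂_1 = 6 ⇒ b_0 = 7 − 0 − 6 = 1; all invariant factors of ∂_1 are 1 so no torsion. So H_0 = Z.
rank ∂_1 = 6, rank ∂_2 = 2 ⇒ b_1 = 11 − 6 − 2 = 3; all invariant factors of ∂_2 are 1 so no torsion. So H_1 = Z^3.
rank ∂_2 = 2, rank ∂_3 = 0 ⇒ b_2 = 2 − 2 − 0 = 0. So H_2 = 0.

H_0 = Z,  H_1 = Z^3,  H_2 = 0.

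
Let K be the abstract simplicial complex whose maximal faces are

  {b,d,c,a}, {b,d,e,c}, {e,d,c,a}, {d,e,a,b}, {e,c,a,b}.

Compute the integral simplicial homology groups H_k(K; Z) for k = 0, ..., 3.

Take the total order a < b < c < d < e on the vertex set. Then K (dimension 3) consists of the simplices:

  0-simplices (5): a, b, c, d, e
  1-simplices (10): ab, ac, ad, ae, bc, bd, be, cd, ce, de
  2-simplices (10): abc, abd, abe, acd, ace, ade, bcd, bce, bde, cde
  3-simplices (5): abcd, abce, abde, acde, bcde

Hence C_0 ≅ Z^5, C_1 ≅ Z^10, C_2 ≅ Z^10, C_3 ≅ Z^5.

The boundary map ∂_1: C_1 → C_0 sends each edge [p,q] (with p < q) to q − p. For instance
  ∂ac = c − a.
As a 5×10 matrix over Z this has rank 4, with invariant factors (1,1,1,1).

∂_2: C_2 → C_1 sends each 2-simplex [p,q,r] to [q,r] − [p,r] + [p,q]. For instance
  ∂abd = bd − ad + ab,
  ∂abc = bc − ac + ab.
This gives a 10×10 integer matrix of rank 6; reducing to Smith normal form yields diagonal entries (1,1,1,1,1,1).

∂_3: C_3 → C_2 sends each 3-simplex σ to the alternating sum Σ_i (−1)^i (σ with its i-th vertex removed). For instance
  ∂abcd = bcd − acd + abd − abc,
  ∂acde = cde − ade + ace − acd.
This gives a 10×5 integer matrix of rank 4; reducing to Smith normal form yields diagonal entries (1,1,1,1).

From H_k ≅ ker(∂_k) / im(∂_{k+1}) we obtain:

  H_0: rank C_0 − rank ∂_1 = 5 − 4 = 1, and the invariant factors of ∂_1 are all 1, so H_0 = Z.
  H_1: rank ker ∂_1 − rank ∂_2 = (10 − 4) − 6 = 0, and the invariant factors of ∂_2 are all 1, so H_1 = 0.
  H_2: rank ker ∂_2 − rank ∂_3 = (10 − 6) − 4 = 0, and the invariant factors of ∂_3 are all 1, so H_2 = 0.
  H_3: rank ker ∂_3 − rank ∂_4 = (5 − 4) − 0 = 1, and there is no ∂_4, so H_3 = Z.

H_0 = Z,  H_1 = 0,  H_2 = 0,  H_3 = Z.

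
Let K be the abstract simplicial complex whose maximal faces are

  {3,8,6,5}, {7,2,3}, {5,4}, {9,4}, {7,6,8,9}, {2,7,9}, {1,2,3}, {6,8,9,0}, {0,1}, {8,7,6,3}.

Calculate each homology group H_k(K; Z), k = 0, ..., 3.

K has 10 vertices, 23 edges, 16 triangles, 4 3-simplices.
rank ∂_0 = 0, rank ∂_1 = 9 ⇒ b_0 = 10 − 0 − 9 = 1; all invariant factors of ∂_1 are 1 so no torsion. So H_0 = Z.
rank ∂_1 = 9, rank ∂_2 = 12 ⇒ b_1 = 23 − 9 − 12 = 2; all invariant factors of ∂_2 are 1 so no torsion. So H_1 = Z^2.
rank ∂_2 = 12, rank ∂_3 = 4 ⇒ b_2 = 16 − 12 − 4 = 0; all invariant factors of ∂_3 are 1 so no torsion. So H_2 = 0.
rank ∂_3 = 4, rank ∂_4 = 0 ⇒ b_3 = 4 − 4 − 0 = 0. So H_3 = 0.

H_0 ≅ Z,  H_1 ≅ Z^2,  H_2 = 0,  H_3 = 0.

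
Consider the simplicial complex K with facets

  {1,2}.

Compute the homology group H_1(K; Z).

H_1 = 0.

Order the vertices as 1 < 2. Listing each simplex with vertices in this order, K has dimension 1 with simplices:

  0-simplices (2): [1], [2]
  1-simplices (1): [1,2]

so the chain groups are C_0 ≅ Z^2, C_1 ≅ Z^1.

∂_1: C_1 → C_0 maps an edge to its endpoints' difference, ∂[p,q] = q − p.
The resulting 2×1 matrix has rank 1, and its Smith normal form has invariant factors (1).

From H_k ≅ ker(∂_k) / im(∂_{k+1}) we obtain:

  H_1: rank ker ∂_1 − rank ∂_2 = (1 − 1) − 0 = 0, and there is no ∂_2, so H_1 = 0.

(K is a triangulation of the 1-simplex.)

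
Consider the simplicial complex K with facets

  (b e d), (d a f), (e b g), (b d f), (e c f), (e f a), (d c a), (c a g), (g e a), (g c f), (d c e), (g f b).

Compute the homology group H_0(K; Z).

H_0 ≅ Z.

We work with the vertex ordering a < b < c < d < e < f < g. The simplices of K, each written with vertices in increasing order, are:

  0-simplices (7): a, b, c, d, e, f, g
  1-simplices (18): ac, ad, ae, af, ag, bd, be, bf, bg, cd, ce, cf, cg, de, df, ef, eg, fg
  2-simplices (12): acd, acg, adf, aef, aeg, bde, bdf, beg, bfg, cde, cef, cfg

giving chain groups C_0 ≅ Z^7, C_1 ≅ Z^18, C_2 ≅ Z^12.

∂_1: C_1 → C_0 sends each edge [p,q] (with p < q) to q − p. For instance
  ∂ef = f − e.
This gives a 7×18 integer matrix of rank 6; reducing to Smith normal form yields diagonal entries (1,1,1,1,1,1).

The boundary map ∂_2: C_2 → C_1 maps a triangle to the signed sum of its edges. For instance
  ∂adf = df − af + ad,
  ∂acg = cg − ag + ac.
The resulting 18×12 matrix has rank 12, and its Smith normal form has invariant factors (1,1,1,1,1,1,1,1,1,1,1,2).

Computing H_k = (kernel of ∂_k) / (image of ∂_{k+1}):

  H_0: rank C_0 − rank ∂_1 = 7 − 6 = 1, and the invariant factors of ∂_1 are all 1, so H_0 = Z.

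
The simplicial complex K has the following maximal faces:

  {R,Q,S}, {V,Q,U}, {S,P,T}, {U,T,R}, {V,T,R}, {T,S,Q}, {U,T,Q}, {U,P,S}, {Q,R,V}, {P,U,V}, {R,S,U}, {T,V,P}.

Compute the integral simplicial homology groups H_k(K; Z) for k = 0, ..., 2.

K has 7 vertices, 18 edges, 12 triangles.
rank ∂_0 = 0, rank ∂_1 = 6 ⇒ b_0 = 7 − 0 − 6 = 1; all invariant factors of ∂_1 are 1 so no torsion. So H_0 = Z.
rank ∂_1 = 6, rank ∂_2 = 12 ⇒ b_1 = 18 − 6 − 12 = 0; ∂_2 has invariant factor(s) [2] giving torsion. So H_1 = Z_2.
rank ∂_2 = 12, rank ∂_3 = 0 ⇒ b_2 = 12 − 12 − 0 = 0. So H_2 = 0.

H_0 = Z,  H_1 = Z_2,  H_2 = 0.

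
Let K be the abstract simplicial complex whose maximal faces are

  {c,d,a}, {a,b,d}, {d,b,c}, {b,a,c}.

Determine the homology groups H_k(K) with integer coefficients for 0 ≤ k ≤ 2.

Take the total order a < b < c < d on the vertex set. Then K (dimension 2) consists of the simplices:

  0-simplices (4): a, b, c, d
  1-simplices (6): ab, ac, ad, bc, bd, cd
  2-simplices (4): abc, abd, acd, bcd

Hence C_0 ≅ Z^4, C_1 ≅ Z^6, C_2 ≅ Z^4.

∂_1: C_1 → C_0 maps an edge to its endpoints' difference, ∂[p,q] = q − p. For instance
  ∂bc = c − b.
The resulting 4×6 matrix has rank 3, and its Smith normal form has invariant factors (1,1,1).

∂_2: C_2 → C_1 sends each 2-simplex [p,q,r] to [q,r] − [p,r] + [p,q]. For instance
  ∂abc = bc − ac + ab,
  ∂abd = bd − ad + ab.
The resulting 6×4 matrix has rank 3, and its Smith normal form has invariant factors (1,1,1).

From H_k ≅ ker(∂_k) / im(∂_{k+1}) we obtain:

  H_0: rank C_0 − rank ∂_1 = 4 − 3 = 1, and the invariant factors of ∂_1 are all 1, so H_0 ≅ Z.
  H_1: rank ker ∂_1 − rank ∂_2 = (6 − 3) − 3 = 0, and the invariant factors of ∂_2 are all 1, so H_1 ≅ 0.
  H_2: rank ker ∂_2 − rank ∂_3 = (4 − 3) − 0 = 1, and there is no ∂_3, so H_2 ≅ Z.

As a check, the Euler characteristic is 4 − 6 + 4 = 2, which agrees with 1 − 0 + 1 = 2.

H_0 ≅ Z,  H_1 = 0,  H_2 ≅ Z.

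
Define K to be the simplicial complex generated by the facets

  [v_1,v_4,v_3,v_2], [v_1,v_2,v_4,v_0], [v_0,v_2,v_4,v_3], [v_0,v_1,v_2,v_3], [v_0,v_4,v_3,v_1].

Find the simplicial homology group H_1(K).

H_1 = 0.

We work with the vertex ordering v_0 < v_1 < v_2 < v_3 < v_4. The simplices of K, each written with vertices in increasing order, are:

  0-simplices (5): [v_0], [v_1], [v_2], [v_3], [v_4]
  1-simplices (10): [v_0,v_1], [v_0,v_2], [v_0,v_3], [v_0,v_4], [v_1,v_2], [v_1,v_3], [v_1,v_4], [v_2,v_3], [v_2,v_4], [v_3,v_4]
  2-simplices (10): [v_0,v_1,v_2], [v_0,v_1,v_3], [v_0,v_1,v_4], [v_0,v_2,v_3], [v_0,v_2,v_4], [v_0,v_3,v_4], [v_1,v_2,v_3], [v_1,v_2,v_4], [v_1,v_3,v_4], [v_2,v_3,v_4]
  3-simplices (5): [v_0,v_1,v_2,v_3], [v_0,v_1,v_2,v_4], [v_0,v_1,v_3,v_4], [v_0,v_2,v_3,v_4], [v_1,v_2,v_3,v_4]

so the chain groups are C_0 ≅ Z^5, C_1 ≅ Z^10, C_2 ≅ Z^10, C_3 ≅ Z^5.

The boundary map ∂_1: C_1 → C_0 is given by ∂[p,q] = [q] − [p]. For instance
  ∂[v_1,v_3] = [v_3] − [v_1].
As a 5×10 matrix over Z this has rank 4, with invariant factors (1,1,1,1).

∂_2: C_2 → C_1 acts by ∂[p,q,r] = [q,r] − [p,r] + [p,q]. For instance
  ∂[v_0,v_1,v_3] = [v_1,v_3] − [v_0,v_3] + [v_0,v_1],
  ∂[v_2,v_3,v_4] = [v_3,v_4] − [v_2,v_4] + [v_2,v_3].
This gives a 10×10 integer matrix of rank 6; reducing to Smith normal form yields diagonal entries (1,1,1,1,1,1).

Boundary ∂_3: C_3 → C_2 sends each 3-simplex σ to the alternating sum Σ_i (−1)^i (σ with its i-th vertex removed). For instance
  ∂[v_1,v_2,v_3,v_4] = [v_2,v_3,v_4] − [v_1,v_3,v_4] + [v_1,v_2,v_4] − [v_1,v_2,v_3],
  ∂[v_0,v_1,v_3,v_4] = [v_1,v_3,v_4] − [v_0,v_3,v_4] + [v_0,v_1,v_4] − [v_0,v_1,v_3].
As a 10×5 matrix over Z this has rank 4, with invariant factors (1,1,1,1).

Now H_k = ker ∂_k / im ∂_{k+1}, so:

  H_1: rank ker ∂_1 − rank ∂_2 = (10 − 4) − 6 = 0, and the invariant factors of ∂_2 are all 1, so H_1 = 0.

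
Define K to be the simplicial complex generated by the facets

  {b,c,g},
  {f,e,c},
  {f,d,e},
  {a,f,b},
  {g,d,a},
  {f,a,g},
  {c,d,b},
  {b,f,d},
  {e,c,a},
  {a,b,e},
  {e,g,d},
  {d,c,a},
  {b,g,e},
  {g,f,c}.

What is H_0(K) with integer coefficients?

H_0 ≅ Z.

We work with the vertex ordering a < b < c < d < e < f < g. The simplices of K, each written with vertices in increasing order, are:

  0-simplices (7): a, b, c, d, e, f, g
  1-simplices (21): ab, ac, ad, ae, af, ag, bc, bd, be, bf, bg, cd, ce, cf, cg, de, df, dg, ef, eg, fg
  2-simplices (14): abe, abf, acd, ace, adg, afg, bcd, bcg, bdf, beg, cef, cfg, def, deg

giving chain groups C_0 ≅ Z^7, C_1 ≅ Z^21, C_2 ≅ Z^14.

The boundary map ∂_1: C_1 → C_0 maps an edge to its endpoints' difference, ∂[p,q] = q − p.
This gives a 7×21 integer matrix of rank 6; reducing to Smith normal form yields diagonal entries (1,1,1,1,1,1).

Boundary ∂_2: C_2 → C_1 sends each 2-simplex [p,q,r] to [q,r] − [p,r] + [p,q]. For instance
  ∂abf = bf − af + ab,
  ∂beg = eg − bg + be.
As a 21×14 matrix over Z this has rank 13, with invariant factors (1,1,1,1,1,1,1,1,1,1,1,1,1).

Reading off H_k = ker ∂_k / im ∂_{k+1}:

  H_0: rank C_0 − rank ∂_1 = 7 − 6 = 1, and the invariant factors of ∂_1 are all 1, so H_0 = Z.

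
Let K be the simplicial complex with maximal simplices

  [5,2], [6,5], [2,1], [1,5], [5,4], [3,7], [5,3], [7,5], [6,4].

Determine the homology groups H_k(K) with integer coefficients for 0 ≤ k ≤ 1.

H_0 ≅ Z,  H_1 ≅ Z^3.

Order the vertices as 1 < 2 < 3 < 4 < 5 < 6 < 7. Listing each simplex with vertices in this order, K has dimension 1 with simplices:

  0-simplices (7): [1], [2], [3], [4], [5], [6], [7]
  1-simplices (9): [1,2], [1,5], [2,5], [3,5], [3,7], [4,5], [4,6], [5,6], [5,7]

giving chain groups C_0 ≅ Z^7, C_1 ≅ Z^9.

∂_1: C_1 → C_0 maps an edge to its endpoints' difference, ∂[p,q] = q − p.
This gives a 7×9 integer matrix of rank 6; reducing to Smith normal form yields diagonal entries (1,1,1,1,1,1).

From H_k ≅ ker(∂_k) / im(∂_{k+1}) we obtain:

  H_0: rank C_0 − rank ∂_1 = 7 − 6 = 1, and the invariant factors of ∂_1 are all 1, so H_0 ≅ Z.
  H_1: rank ker ∂_1 − rank ∂_2 = (9 − 6) − 0 = 3, and there is no ∂_2, so H_1 ≅ Z^3.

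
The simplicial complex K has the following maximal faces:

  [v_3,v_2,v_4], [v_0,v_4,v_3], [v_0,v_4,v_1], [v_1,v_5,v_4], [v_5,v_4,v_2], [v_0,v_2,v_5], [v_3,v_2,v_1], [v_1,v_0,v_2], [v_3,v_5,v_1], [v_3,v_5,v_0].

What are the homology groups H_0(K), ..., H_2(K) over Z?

H_0 = Z,  H_1 = Z/2,  H_2 = 0.

Fix the vertex order v_0 < v_1 < v_2 < v_3 < v_4 < v_5 and write every simplex with vertices in increasing order. Then dim K = 2 and the simplices of K are:

  0-simplices (6): [v_0], [v_1], [v_2], [v_3], [v_4], [v_5]
  1-simplices (15): (15 of them)
  2-simplices (10): [v_0,v_1,v_2], [v_0,v_1,v_4], [v_0,v_2,v_5], [v_0,v_3,v_4], [v_0,v_3,v_5], [v_1,v_2,v_3], [v_1,v_3,v_5], [v_1,v_4,v_5], [v_2,v_3,v_4], [v_2,v_4,v_5]

Hence C_0 ≅ Z^6, C_1 ≅ Z^15, C_2 ≅ Z^10.

∂_1: C_1 → C_0 sends each edge [p,q] (with p < q) to q − p. For instance
  ∂[v_2,v_3] = [v_3] − [v_2].
The 6×15 boundary matrix has rank 5 and Smith normal form diag(1,1,1,1,1).

The boundary map ∂_2: C_2 → C_1 acts by ∂[p,q,r] = [q,r] − [p,r] + [p,q]. For instance
  ∂[v_2,v_4,v_5] = [v_4,v_5] − [v_2,v_5] + [v_2,v_4],
  ∂[v_2,v_3,v_4] = [v_3,v_4] − [v_2,v_4] + [v_2,v_3].
The 15×10 boundary matrix has rank 10 and Smith normal form diag(1,1,1,1,1,1,1,1,1,2).

Computing H_k = (kernel of ∂_k) / (image of ∂_{k+1}):

  H_0: rank C_0 − rank ∂_1 = 6 − 5 = 1, and the invariant factors of ∂_1 are all 1, so H_0 = Z.
  H_1: rank ker ∂_1 − rank ∂_2 = (15 − 5) − 10 = 0, and ∂_2 has invariant factor 2 > 1, so H_1 = Z/2.
  H_2: rank ker ∂_2 − rank ∂_3 = (10 − 10) − 0 = 0, and there is no ∂_3, so H_2 = 0.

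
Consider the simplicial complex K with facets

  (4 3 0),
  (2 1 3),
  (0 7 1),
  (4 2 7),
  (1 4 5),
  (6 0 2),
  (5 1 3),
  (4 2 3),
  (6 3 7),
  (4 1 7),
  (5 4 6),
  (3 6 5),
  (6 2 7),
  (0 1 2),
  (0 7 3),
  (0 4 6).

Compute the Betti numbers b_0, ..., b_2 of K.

b_0 = 1, b_1 = 2, b_2 = 1.

Fix the vertex order 0 < 1 < 2 < 3 < 4 < 5 < 6 < 7 and write every simplex with vertices in increasing order. Then dim K = 2 and the simplices of K are:

  0-simplices (8): [0], [1], [2], [3], [4], [5], [6], [7]
  1-simplices (24): (24 of them)
  2-simplices (16): [0,1,2], [0,1,7], [0,2,6], [0,3,4], [0,3,7], [0,4,6], [1,2,3], [1,3,5], [1,4,5], [1,4,7], [2,3,4], [2,4,7], [2,6,7], [3,5,6], [3,6,7], [4,5,6]

giving chain groups C_0 ≅ Z^8, C_1 ≅ Z^24, C_2 ≅ Z^16.

The boundary map ∂_1: C_1 → C_0 sends each edge [p,q] (with p < q) to q − p. For instance
  ∂[2,4] = [4] − [2].
This gives a 8×24 integer matrix of rank 7; reducing to Smith normal form yields diagonal entries (1,1,1,1,1,1,1).

∂_2: C_2 → C_1 sends each 2-simplex [p,q,r] to [q,r] − [p,r] + [p,q]. For instance
  ∂[3,6,7] = [6,7] − [3,7] + [3,6],
  ∂[0,2,6] = [2,6] − [0,6] + [0,2].
This gives a 24×16 integer matrix of rank 15; reducing to Smith normal form yields diagonal entries (1,1,1,1,1,1,1,1,1,1,1,1,1,1,1).

Computing H_k = (kernel of ∂_k) / (image of ∂_{k+1}):

  H_0: rank C_0 − rank ∂_1 = 8 − 7 = 1, and the invariant factors of ∂_1 are all 1, so H_0 = Z.
  H_1: rank ker ∂_1 − rank ∂_2 = (24 − 7) − 15 = 2, and the invariant factors of ∂_2 are all 1, so H_1 = Z^2.
  H_2: rank ker ∂_2 − rank ∂_3 = (16 − 15) − 0 = 1, and there is no ∂_3, so H_2 = Z.

Hence the Betti numbers are b_0 = 1, b_1 = 2, b_2 = 1.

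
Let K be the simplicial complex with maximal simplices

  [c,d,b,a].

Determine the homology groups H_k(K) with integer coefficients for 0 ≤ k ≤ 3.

H_0 = Z,  H_1 = 0,  H_2 = 0,  H_3 = 0.

Order the vertices as a < b < c < d. Listing each simplex with vertices in this order, K has dimension 3 with simplices:

  0-simplices (4): a, b, c, d
  1-simplices (6): ab, ac, ad, bc, bd, cd
  2-simplices (4): abc, abd, acd, bcd
  3-simplices (1): abcd

so the chain groups are C_0 ≅ Z^4, C_1 ≅ Z^6, C_2 ≅ Z^4, C_3 ≅ Z^1.

Boundary ∂_1: C_1 → C_0 sends each edge [p,q] (with p < q) to q − p.
As a 4×6 matrix over Z this has rank 3, with invariant factors (1,1,1).

The boundary map ∂_2: C_2 → C_1 sends each 2-simplex [p,q,r] to [q,r] − [p,r] + [p,q]. For instance
  ∂abd = bd − ad + ab,
  ∂abc = bc − ac + ab.
The resulting 6×4 matrix has rank 3, and its Smith normal form has invariant factors (1,1,1).

The boundary map ∂_3: C_3 → C_2 sends each 3-simplex σ to the alternating sum Σ_i (−1)^i (σ with its i-th vertex removed). For instance
  ∂abcd = bcd − acd + abd − abc.
The 4×1 boundary matrix has rank 1 and Smith normal form diag(1).

From H_k ≅ ker(∂_k) / im(∂_{k+1}) we obtain:

  H_0: rank C_0 − rank ∂_1 = 4 − 3 = 1, and the invariant factors of ∂_1 are all 1, so H_0 = Z.
  H_1: rank ker ∂_1 − rank ∂_2 = (6 − 3) − 3 = 0, and the invariant factors of ∂_2 are all 1, so H_1 = 0.
  H_2: rank ker ∂_2 − rank ∂_3 = (4 − 3) − 1 = 0, and the invariant factors of ∂_3 are all 1, so H_2 = 0.
  H_3: rank ker ∂_3 − rank ∂_4 = (1 − 1) − 0 = 0, and there is no ∂_4, so H_3 = 0.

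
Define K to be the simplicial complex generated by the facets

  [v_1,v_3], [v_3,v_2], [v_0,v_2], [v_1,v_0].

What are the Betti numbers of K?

b_0 = 1, b_1 = 1.

Fix the vertex order v_0 < v_1 < v_2 < v_3 and write every simplex with vertices in increasing order. Then dim K = 1 and the simplices of K are:

  0-simplices (4): [v_0], [v_1], [v_2], [v_3]
  1-simplices (4): [v_0,v_1], [v_0,v_2], [v_1,v_3], [v_2,v_3]

so the chain groups are C_0 ≅ Z^4, C_1 ≅ Z^4.

∂_1: C_1 → C_0 sends each edge [p,q] (with p < q) to q − p. For instance
  ∂[v_1,v_3] = [v_3] − [v_1].
As a 4×4 matrix over Z this has rank 3, with invariant factors (1,1,1).

Now H_k = ker ∂_k / im ∂_{k+1}, so:

  H_0: rank C_0 − rank ∂_1 = 4 − 3 = 1, and the invariant factors of ∂_1 are all 1, so H_0 = Z.
  H_1: rank ker ∂_1 − rank ∂_2 = (4 − 3) − 0 = 1, and there is no ∂_2, so H_1 = Z.

As a check, the Euler characteristic is 4 − 4 = 0, which agrees with 1 − 1 = 0.
(K is a triangulation of the circle S^1.)

Hence the Betti numbers are b_0 = 1, b_1 = 1.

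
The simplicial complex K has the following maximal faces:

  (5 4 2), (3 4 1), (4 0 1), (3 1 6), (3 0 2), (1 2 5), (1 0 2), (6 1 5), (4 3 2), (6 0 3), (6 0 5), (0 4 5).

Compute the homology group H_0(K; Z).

H_0 ≅ Z.

K has 7 vertices, 18 edges, 12 triangles.
rank ∂_0 = 0, rank ∂_1 = 6 ⇒ b_0 = 7 − 0 − 6 = 1; all invariant factors of ∂_1 are 1 so no torsion. So H_0 ≅ Z.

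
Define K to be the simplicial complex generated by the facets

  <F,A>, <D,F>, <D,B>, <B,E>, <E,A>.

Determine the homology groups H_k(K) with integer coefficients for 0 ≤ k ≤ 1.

K has 5 vertices, 5 edges.
rank ∂_0 = 0, rank ∂_1 = 4 ⇒ b_0 = 5 − 0 − 4 = 1; all invariant factors of ∂_1 are 1 so no torsion. So H_0 = Z.
rank ∂_1 = 4, rank ∂_2 = 0 ⇒ b_1 = 5 − 4 − 0 = 1. So H_1 = Z.

H_0 ≅ Z,  H_1 ≅ Z.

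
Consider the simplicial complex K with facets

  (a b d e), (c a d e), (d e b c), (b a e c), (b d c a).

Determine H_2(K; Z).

We work with the vertex ordering a < b < c < d < e. The simplices of K, each written with vertices in increasing order, are:

  0-simplices (5): a, b, c, d, e
  1-simplices (10): ab, ac, ad, ae, bc, bd, be, cd, ce, de
  2-simplices (10): abc, abd, abe, acd, ace, ade, bcd, bce, bde, cde
  3-simplices (5): abcd, abce, abde, acde, bcde

so the chain groups are C_0 ≅ Z^5, C_1 ≅ Z^10, C_2 ≅ Z^10, C_3 ≅ Z^5.

Boundary ∂_1: C_1 → C_0 is given by ∂[p,q] = [q] − [p].
As a 5×10 matrix over Z this has rank 4, with invariant factors (1,1,1,1).

Boundary ∂_2: C_2 → C_1 acts by ∂[p,q,r] = [q,r] − [p,r] + [p,q]. For instance
  ∂cde = de − ce + cd,
  ∂abc = bc − ac + ab.
The resulting 10×10 matrix has rank 6, and its Smith normal form has invariant factors (1,1,1,1,1,1).

The boundary map ∂_3: C_3 → C_2 sends each 3-simplex σ to the alternating sum Σ_i (−1)^i (σ with its i-th vertex removed). For instance
  ∂bcde = cde − bde + bce − bcd,
  ∂acde = cde − ade + ace − acd.
As a 10×5 matrix over Z this has rank 4, with invariant factors (1,1,1,1).

Now H_k = ker ∂_k / im ∂_{k+1}, so:

  H_2: rank ker ∂_2 − rank ∂_3 = (10 − 6) − 4 = 0, and the invariant factors of ∂_3 are all 1, so H_2 = 0.

H_2 ≅ 0.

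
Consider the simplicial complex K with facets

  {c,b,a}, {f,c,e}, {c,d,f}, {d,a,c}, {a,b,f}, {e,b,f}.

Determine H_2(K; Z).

Take the total order a < b < c < d < e < f on the vertex set. Then K (dimension 2) consists of the simplices:

  0-simplices (6): a, b, c, d, e, f
  1-simplices (12): ab, ac, ad, af, bc, be, bf, cd, ce, cf, df, ef
  2-simplices (6): abc, abf, acd, bef, cdf, cef

so the chain groups are C_0 ≅ Z^6, C_1 ≅ Z^12, C_2 ≅ Z^6.

The boundary map ∂_1: C_1 → C_0 sends each edge [p,q] (with p < q) to q − p. For instance
  ∂af = f − a.
This gives a 6×12 integer matrix of rank 5; reducing to Smith normal form yields diagonal entries (1,1,1,1,1).

The boundary map ∂_2: C_2 → C_1 acts by ∂[p,q,r] = [q,r] − [p,r] + [p,q]. For instance
  ∂acd = cd − ad + ac,
  ∂bef = ef − bf + be.
As a 12×6 matrix over Z this has rank 6, with invariant factors (1,1,1,1,1,1).

Computing H_k = (kernel of ∂_k) / (image of ∂_{k+1}):

  H_2: rank ker ∂_2 − rank ∂_3 = (6 − 6) − 0 = 0, and there is no ∂_3, so H_2 = 0.

H_2 ≅ 0.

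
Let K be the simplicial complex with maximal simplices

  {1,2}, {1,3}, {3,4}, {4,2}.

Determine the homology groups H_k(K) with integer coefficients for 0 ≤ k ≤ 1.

H_0 ≅ Z,  H_1 ≅ Z.

Take the total order 1 < 2 < 3 < 4 on the vertex set. Then K (dimension 1) consists of the simplices:

  0-simplices (4): [1], [2], [3], [4]
  1-simplices (4): [1,2], [1,3], [2,4], [3,4]

so the chain groups are C_0 ≅ Z^4, C_1 ≅ Z^4.

Boundary ∂_1: C_1 → C_0 maps an edge to its endpoints' difference, ∂[p,q] = q − p.
As a 4×4 matrix over Z this has rank 3, with invariant factors (1,1,1).

Now H_k = ker ∂_k / im ∂_{k+1}, so:

  H_0: rank C_0 − rank ∂_1 = 4 − 3 = 1, and the invariant factors of ∂_1 are all 1, so H_0 = Z.
  H_1: rank ker ∂_1 − rank ∂_2 = (4 − 3) − 0 = 1, and there is no ∂_2, so H_1 = Z.

As a check, the Euler characteristic is 4 − 4 = 0, which agrees with 1 − 1 = 0.
(K is a triangulation of the circle S^1.)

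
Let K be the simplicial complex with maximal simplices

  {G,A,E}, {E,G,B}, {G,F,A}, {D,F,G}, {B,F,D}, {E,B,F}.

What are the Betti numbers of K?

b_0 = 1, b_1 = 1, b_2 = 0.

Order the vertices as A < B < D < E < F < G. Listing each simplex with vertices in this order, K has dimension 2 with simplices:

  0-simplices (6): A, B, D, E, F, G
  1-simplices (12): AE, AF, AG, BD, BE, BF, BG, DF, DG, EF, EG, FG
  2-simplices (6): AEG, AFG, BDF, BEF, BEG, DFG

giving chain groups C_0 ≅ Z^6, C_1 ≅ Z^12, C_2 ≅ Z^6.

∂_1: C_1 → C_0 maps an edge to its endpoints' difference, ∂[p,q] = q − p. For instance
  ∂AF = F − A.
As a 6×12 matrix over Z this has rank 5, with invariant factors (1,1,1,1,1).

∂_2: C_2 → C_1 acts by ∂[p,q,r] = [q,r] − [p,r] + [p,q]. For instance
  ∂BDF = DF − BF + BD,
  ∂BEG = EG − BG + BE.
As a 12×6 matrix over Z this has rank 6, with invariant factors (1,1,1,1,1,1).

Reading off H_k = ker ∂_k / im ∂_{k+1}:

  H_0: rank C_0 − rank ∂_1 = 6 − 5 = 1, and the invariant factors of ∂_1 are all 1, so H_0 ≅ Z.
  H_1: rank ker ∂_1 − rank ∂_2 = (12 − 5) − 6 = 1, and the invariant factors of ∂_2 are all 1, so H_1 ≅ Z.
  H_2: rank ker ∂_2 − rank ∂_3 = (6 − 6) − 0 = 0, and there is no ∂_3, so H_2 ≅ 0.

As a check, the Euler characteristic is 6 − 12 + 6 = 0, which agrees with 1 − 1 + 0 = 0.

Hence the Betti numbers are b_0 = 1, b_1 = 1, b_2 = 0.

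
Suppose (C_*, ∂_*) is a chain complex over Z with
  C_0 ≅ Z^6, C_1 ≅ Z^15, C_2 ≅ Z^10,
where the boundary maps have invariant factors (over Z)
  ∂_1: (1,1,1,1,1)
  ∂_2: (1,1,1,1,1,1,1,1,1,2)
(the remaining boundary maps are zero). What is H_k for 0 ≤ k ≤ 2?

H_0: b_0 = 6 − 0 − 5 = 1; torsion from ∂_1 factors > 1: none. So H_0 = Z.
H_1: b_1 = 15 − 5 − 10 = 0; torsion from ∂_2 factors > 1: [2]. So H_1 = Z/2Z.
H_2: b_2 = 10 − 10 − 0 = 0; torsion from ∂_3 factors > 1: none. So H_2 = 0.

H_0 = Z,  H_1 = Z/2Z,  H_2 = 0.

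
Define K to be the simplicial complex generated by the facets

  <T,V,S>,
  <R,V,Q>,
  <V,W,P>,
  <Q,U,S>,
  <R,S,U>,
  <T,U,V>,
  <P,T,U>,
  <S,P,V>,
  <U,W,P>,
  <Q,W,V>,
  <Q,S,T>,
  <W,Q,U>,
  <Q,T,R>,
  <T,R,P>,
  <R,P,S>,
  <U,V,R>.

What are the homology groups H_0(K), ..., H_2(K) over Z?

H_0 ≅ Z,  H_1 ≅ Z^2,  H_2 ≅ Z.

We work with the vertex ordering P < Q < R < S < T < U < V < W. The simplices of K, each written with vertices in increasing order, are:

  0-simplices (8): P, Q, R, S, T, U, V, W
  1-simplices (24): PR, PS, PT, PU, PV, PW, QR, QS, QT, QU, QV, QW, RS, RT, RU, RV, ST, SU, SV, TU, TV, UV, UW, VW
  2-simplices (16): PRS, PRT, PSV, PTU, PUW, PVW, QRT, QRV, QST, QSU, QUW, QVW, RSU, RUV, STV, TUV

so the chain groups are C_0 ≅ Z^8, C_1 ≅ Z^24, C_2 ≅ Z^16.

∂_1: C_1 → C_0 is given by ∂[p,q] = [q] − [p]. For instance
  ∂TV = V − T.
The 8×24 boundary matrix has rank 7 and Smith normal form diag(1,1,1,1,1,1,1).

The boundary map ∂_2: C_2 → C_1 sends each 2-simplex [p,q,r] to [q,r] − [p,r] + [p,q]. For instance
  ∂PRS = RS − PS + PR,
  ∂RSU = SU − RU + RS.
The resulting 24×16 matrix has rank 15, and its Smith normal form has invariant factors (1,1,1,1,1,1,1,1,1,1,1,1,1,1,1).

Now H_k = ker ∂_k / im ∂_{k+1}, so:

  H_0: rank C_0 − rank ∂_1 = 8 − 7 = 1, and the invariant factors of ∂_1 are all 1, so H_0 ≅ Z.
  H_1: rank ker ∂_1 − rank ∂_2 = (24 − 7) − 15 = 2, and the invariant factors of ∂_2 are all 1, so H_1 ≅ Z^2.
  H_2: rank ker ∂_2 − rank ∂_3 = (16 − 15) − 0 = 1, and there is no ∂_3, so H_2 ≅ Z.

As a check, the Euler characteristic is 8 − 24 + 16 = 0, which agrees with 1 − 2 + 1 = 0.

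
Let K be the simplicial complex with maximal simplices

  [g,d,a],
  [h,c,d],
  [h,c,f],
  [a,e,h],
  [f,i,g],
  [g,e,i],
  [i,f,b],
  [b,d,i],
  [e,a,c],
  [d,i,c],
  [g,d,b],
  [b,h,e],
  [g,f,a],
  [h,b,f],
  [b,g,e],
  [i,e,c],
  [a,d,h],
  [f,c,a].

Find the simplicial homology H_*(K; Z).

Take the total order a < b < c < d < e < f < g < h < i on the vertex set. Then K (dimension 2) consists of the simplices:

  0-simplices (9): a, b, c, d, e, f, g, h, i
  1-simplices (27): ac, ad, ae, af, ag, ah, bd, be, bf, bg, bh, bi, cd, ce, cf, ch, ci, dg, dh, di, eg, eh, ei, fg, fh, fi, gi
  2-simplices (18): ace, acf, adg, adh, aeh, afg, bdg, bdi, beg, beh, bfh, bfi, cdh, cdi, cei, cfh, egi, fgi

Hence C_0 ≅ Z^9, C_1 ≅ Z^27, C_2 ≅ Z^18.

The boundary map ∂_1: C_1 → C_0 maps an edge to its endpoints' difference, ∂[p,q] = q − p. For instance
  ∂bd = d − b.
As a 9×27 matrix over Z this has rank 8, with invariant factors (1,1,1,1,1,1,1,1).

The boundary map ∂_2: C_2 → C_1 sends each 2-simplex [p,q,r] to [q,r] − [p,r] + [p,q]. For instance
  ∂bdi = di − bi + bd,
  ∂adh = dh − ah + ad.
The resulting 27×18 matrix has rank 18, and its Smith normal form has invariant factors (1,1,1,1,1,1,1,1,1,1,1,1,1,1,1,1,1,2).

Reading off H_k = ker ∂_k / im ∂_{k+1}:

  H_0: rank C_0 − rank ∂_1 = 9 − 8 = 1, and the invariant factors of ∂_1 are all 1, so H_0 ≅ Z.
  H_1: rank ker ∂_1 − rank ∂_2 = (27 − 8) − 18 = 1, and ∂_2 has invariant factor 2 > 1, so H_1 ≅ Z × Z/2.
  H_2: rank ker ∂_2 − rank ∂_3 = (18 − 18) − 0 = 0, and there is no ∂_3, so H_2 ≅ 0.

As a check, the Euler characteristic is 9 − 27 + 18 = 0, which agrees with 1 − 1 + 0 = 0.
(K is a triangulation of the Klein bottle.)

H_0 = Z,  H_1 = Z × Z/2,  H_2 = 0.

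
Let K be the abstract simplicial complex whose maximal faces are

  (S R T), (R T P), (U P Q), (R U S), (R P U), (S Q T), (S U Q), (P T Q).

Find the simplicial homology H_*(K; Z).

H_0 = Z,  H_1 = 0,  H_2 = Z.

Fix the vertex order P < Q < R < S < T < U and write every simplex with vertices in increasing order. Then dim K = 2 and the simplices of K are:

  0-simplices (6): P, Q, R, S, T, U
  1-simplices (12): PQ, PR, PT, PU, QS, QT, QU, RS, RT, RU, ST, SU
  2-simplices (8): PQT, PQU, PRT, PRU, QST, QSU, RST, RSU

so the chain groups are C_0 ≅ Z^6, C_1 ≅ Z^12, C_2 ≅ Z^8.

∂_1: C_1 → C_0 is given by ∂[p,q] = [q] − [p].
This gives a 6×12 integer matrix of rank 5; reducing to Smith normal form yields diagonal entries (1,1,1,1,1).

Boundary ∂_2: C_2 → C_1 sends each 2-simplex [p,q,r] to [q,r] − [p,r] + [p,q]. For instance
  ∂PQU = QU − PU + PQ,
  ∂PRT = RT − PT + PR.
This gives a 12×8 integer matrix of rank 7; reducing to Smith normal form yields diagonal entries (1,1,1,1,1,1,1).

Now H_k = ker ∂_k / im ∂_{k+1}, so:

  H_0: rank C_0 − rank ∂_1 = 6 − 5 = 1, and the invariant factors of ∂_1 are all 1, so H_0 = Z.
  H_1: rank ker ∂_1 − rank ∂_2 = (12 − 5) − 7 = 0, and the invariant factors of ∂_2 are all 1, so H_1 = 0.
  H_2: rank ker ∂_2 − rank ∂_3 = (8 − 7) − 0 = 1, and there is no ∂_3, so H_2 = Z.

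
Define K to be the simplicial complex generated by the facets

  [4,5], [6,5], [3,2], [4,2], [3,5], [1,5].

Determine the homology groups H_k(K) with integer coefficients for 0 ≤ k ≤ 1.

H_0 ≅ Z,  H_1 ≅ Z.

We work with the vertex ordering 1 < 2 < 3 < 4 < 5 < 6. The simplices of K, each written with vertices in increasing order, are:

  0-simplices (6): [1], [2], [3], [4], [5], [6]
  1-simplices (6): [1,5], [2,3], [2,4], [3,5], [4,5], [5,6]

Hence C_0 ≅ Z^6, C_1 ≅ Z^6.

∂_1: C_1 → C_0 sends each edge [p,q] (with p < q) to q − p. For instance
  ∂[3,5] = [5] − [3].
The resulting 6×6 matrix has rank 5, and its Smith normal form has invariant factors (1,1,1,1,1).

From H_k ≅ ker(∂_k) / im(∂_{k+1}) we obtain:

  H_0: rank C_0 − rank ∂_1 = 6 − 5 = 1, and the invariant factors of ∂_1 are all 1, so H_0 ≅ Z.
  H_1: rank ker ∂_1 − rank ∂_2 = (6 − 5) − 0 = 1, and there is no ∂_2, so H_1 ≅ Z.

As a check, the Euler characteristic is 6 − 6 = 0, which agrees with 1 − 1 = 0.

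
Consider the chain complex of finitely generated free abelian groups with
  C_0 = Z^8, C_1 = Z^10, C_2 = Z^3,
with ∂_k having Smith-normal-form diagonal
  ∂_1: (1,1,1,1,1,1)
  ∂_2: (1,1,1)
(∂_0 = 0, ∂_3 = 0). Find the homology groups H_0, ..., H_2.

H_0: b_0 = 8 − 0 − 6 = 2; torsion from ∂_1 factors > 1: none. So H_0 ≅ Z^2.
H_1: b_1 = 10 − 6 − 3 = 1; torsion from ∂_2 factors > 1: none. So H_1 ≅ Z.
H_2: b_2 = 3 − 3 − 0 = 0; torsion from ∂_3 factors > 1: none. So H_2 ≅ 0.

H_0 ≅ Z^2,  H_1 ≅ Z,  H_2 = 0.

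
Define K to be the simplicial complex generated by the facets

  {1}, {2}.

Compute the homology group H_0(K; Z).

H_0 = Z^2.

Fix the vertex order 1 < 2 and write every simplex with vertices in increasing order. Then dim K = 0 and the simplices of K are:

  0-simplices (2): [1], [2]

so the chain groups are C_0 ≅ Z^2.

From H_k ≅ ker(∂_k) / im(∂_{k+1}) we obtain:

  H_0: rank C_0 − rank ∂_1 = 2 − 0 = 2, and there is no ∂_1, so H_0 ≅ Z^2.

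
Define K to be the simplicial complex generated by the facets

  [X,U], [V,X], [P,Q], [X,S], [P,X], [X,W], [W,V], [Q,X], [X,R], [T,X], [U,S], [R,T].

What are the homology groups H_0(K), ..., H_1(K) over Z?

K has 9 vertices, 12 edges.
rank ∂_0 = 0, rank ∂_1 = 8 ⇒ b_0 = 9 − 0 − 8 = 1; all invariant factors of ∂_1 are 1 so no torsion. So H_0 = Z.
rank ∂_1 = 8, rank ∂_2 = 0 ⇒ b_1 = 12 − 8 − 0 = 4. So H_1 = Z^4.

H_0 ≅ Z,  H_1 ≅ Z^4.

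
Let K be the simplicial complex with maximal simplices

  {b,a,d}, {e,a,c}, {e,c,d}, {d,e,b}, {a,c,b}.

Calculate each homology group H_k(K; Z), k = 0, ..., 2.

H_0 = Z,  H_1 = Z,  H_2 = 0.

We work with the vertex ordering a < b < c < d < e. The simplices of K, each written with vertices in increasing order, are:

  0-simplices (5): a, b, c, d, e
  1-simplices (10): ab, ac, ad, ae, bc, bd, be, cd, ce, de
  2-simplices (5): abc, abd, ace, bde, cde

so the chain groups are C_0 ≅ Z^5, C_1 ≅ Z^10, C_2 ≅ Z^5.

∂_1: C_1 → C_0 maps an edge to its endpoints' difference, ∂[p,q] = q − p. For instance
  ∂ad = d − a.
As a 5×10 matrix over Z this has rank 4, with invariant factors (1,1,1,1).

Boundary ∂_2: C_2 → C_1 acts by ∂[p,q,r] = [q,r] − [p,r] + [p,q]. For instance
  ∂abc = bc − ac + ab,
  ∂cde = de − ce + cd.
The resulting 10×5 matrix has rank 5, and its Smith normal form has invariant factors (1,1,1,1,1).

Reading off H_k = ker ∂_k / im ∂_{k+1}:

  H_0: rank C_0 − rank ∂_1 = 5 − 4 = 1, and the invariant factors of ∂_1 are all 1, so H_0 ≅ Z.
  H_1: rank ker ∂_1 − rank ∂_2 = (10 − 4) − 5 = 1, and the invariant factors of ∂_2 are all 1, so H_1 ≅ Z.
  H_2: rank ker ∂_2 − rank ∂_3 = (5 − 5) − 0 = 0, and there is no ∂_3, so H_2 ≅ 0.

As a check, the Euler characteristic is 5 − 10 + 5 = 0, which agrees with 1 − 1 + 0 = 0.
(K is a triangulation of the Möbius band.)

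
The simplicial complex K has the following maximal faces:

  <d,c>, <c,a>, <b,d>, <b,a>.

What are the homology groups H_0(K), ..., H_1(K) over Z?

Order the vertices as a < b < c < d. Listing each simplex with vertices in this order, K has dimension 1 with simplices:

  0-simplices (4): a, b, c, d
  1-simplices (4): ab, ac, bd, cd

Hence C_0 ≅ Z^4, C_1 ≅ Z^4.

The boundary map ∂_1: C_1 → C_0 is given by ∂[p,q] = [q] − [p]. For instance
  ∂bd = d − b.
This gives a 4×4 integer matrix of rank 3; reducing to Smith normal form yields diagonal entries (1,1,1).

From H_k ≅ ker(∂_k) / im(∂_{k+1}) we obtain:

  H_0: rank C_0 − rank ∂_1 = 4 − 3 = 1, and the invariant factors of ∂_1 are all 1, so H_0 ≅ Z.
  H_1: rank ker ∂_1 − rank ∂_2 = (4 − 3) − 0 = 1, and there is no ∂_2, so H_1 ≅ Z.

H_0 = Z,  H_1 = Z.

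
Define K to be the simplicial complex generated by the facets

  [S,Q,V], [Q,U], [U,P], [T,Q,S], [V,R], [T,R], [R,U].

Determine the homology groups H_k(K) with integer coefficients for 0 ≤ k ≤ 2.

Take the total order P < Q < R < S < T < U < V on the vertex set. Then K (dimension 2) consists of the simplices:

  0-simplices (7): P, Q, R, S, T, U, V
  1-simplices (10): PU, QS, QT, QU, QV, RT, RU, RV, ST, SV
  2-simplices (2): QST, QSV

giving chain groups C_0 ≅ Z^7, C_1 ≅ Z^10, C_2 ≅ Z^2.

The boundary map ∂_1: C_1 → C_0 is given by ∂[p,q] = [q] − [p]. For instance
  ∂ST = T − S.
As a 7×10 matrix over Z this has rank 6, with invariant factors (1,1,1,1,1,1).

The boundary map ∂_2: C_2 → C_1 acts by ∂[p,q,r] = [q,r] − [p,r] + [p,q]. For instance
  ∂QSV = SV − QV + QS,
  ∂QST = ST − QT + QS.
As a 10×2 matrix over Z this has rank 2, with invariant factors (1,1).

Reading off H_k = ker ∂_k / im ∂_{k+1}:

  H_0: rank C_0 − rank ∂_1 = 7 − 6 = 1, and the invariant factors of ∂_1 are all 1, so H_0 = Z.
  H_1: rank ker ∂_1 − rank ∂_2 = (10 − 6) − 2 = 2, and the invariant factors of ∂_2 are all 1, so H_1 = Z^2.
  H_2: rank ker ∂_2 − rank ∂_3 = (2 − 2) − 0 = 0, and there is no ∂_3, so H_2 = 0.

As a check, the Euler characteristic is 7 − 10 + 2 = -1, which agrees with 1 − 2 + 0 = -1.

H_0 = Z,  H_1 = Z^2,  H_2 = 0.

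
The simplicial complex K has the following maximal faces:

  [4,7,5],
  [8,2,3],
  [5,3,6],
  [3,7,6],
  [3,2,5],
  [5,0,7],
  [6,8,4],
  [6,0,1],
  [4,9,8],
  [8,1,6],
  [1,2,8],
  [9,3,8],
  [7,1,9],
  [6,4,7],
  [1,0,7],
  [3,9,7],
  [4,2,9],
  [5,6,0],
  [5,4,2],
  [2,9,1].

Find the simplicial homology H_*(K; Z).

Order the vertices as 0 < 1 < 2 < 3 < 4 < 5 < 6 < 7 < 8 < 9. Listing each simplex with vertices in this order, K has dimension 2 with simplices:

  0-simplices (10): [0], [1], [2], [3], [4], [5], [6], [7], [8], [9]
  1-simplices (30): (30 of them)
  2-simplices (20): (20 of them)

so the chain groups are C_0 ≅ Z^10, C_1 ≅ Z^30, C_2 ≅ Z^20.

The boundary map ∂_1: C_1 → C_0 maps an edge to its endpoints' difference, ∂[p,q] = q − p. For instance
  ∂[4,9] = [9] − [4].
The 10×30 boundary matrix has rank 9 and Smith normal form diag(1,1,1,1,1,1,1,1,1).

The boundary map ∂_2: C_2 → C_1 sends each 2-simplex [p,q,r] to [q,r] − [p,r] + [p,q]. For instance
  ∂[2,4,9] = [4,9] − [2,9] + [2,4],
  ∂[0,5,7] = [5,7] − [0,7] + [0,5].
As a 30×20 matrix over Z this has rank 20, with invariant factors (1,1,1,1,1,1,1,1,1,1,1,1,1,1,1,1,1,1,1,2).

From H_k ≅ ker(∂_k) / im(∂_{k+1}) we obtain:

  H_0: rank C_0 − rank ∂_1 = 10 − 9 = 1, and the invariant factors of ∂_1 are all 1, so H_0 = Z.
  H_1: rank ker ∂_1 − rank ∂_2 = (30 − 9) − 20 = 1, and ∂_2 has invariant factor 2 > 1, so H_1 = Z ⊕ Z_2.
  H_2: rank ker ∂_2 − rank ∂_3 = (20 − 20) − 0 = 0, and there is no ∂_3, so H_2 = 0.

(K is a triangulation of the Klein bottle.)

H_0 = Z,  H_1 = Z ⊕ Z_2,  H_2 = 0.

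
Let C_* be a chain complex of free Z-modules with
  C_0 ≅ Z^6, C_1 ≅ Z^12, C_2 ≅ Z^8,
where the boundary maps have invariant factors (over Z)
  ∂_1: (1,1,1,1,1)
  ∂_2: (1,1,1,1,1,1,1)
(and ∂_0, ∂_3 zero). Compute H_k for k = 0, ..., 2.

H_0: b_0 = 6 − 0 − 5 = 1; torsion from ∂_1 factors > 1: none. So H_0 ≅ Z.
H_1: b_1 = 12 − 5 − 7 = 0; torsion from ∂_2 factors > 1: none. So H_1 ≅ 0.
H_2: b_2 = 8 − 7 − 0 = 1; torsion from ∂_3 factors > 1: none. So H_2 ≅ Z.

H_0 ≅ Z,  H_1 = 0,  H_2 ≅ Z.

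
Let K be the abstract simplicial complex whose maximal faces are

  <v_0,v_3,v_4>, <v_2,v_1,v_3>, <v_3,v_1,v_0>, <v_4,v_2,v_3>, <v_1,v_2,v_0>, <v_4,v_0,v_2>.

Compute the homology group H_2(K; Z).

Fix the vertex order v_0 < v_1 < v_2 < v_3 < v_4 and write every simplex with vertices in increasing order. Then dim K = 2 and the simplices of K are:

  0-simplices (5): [v_0], [v_1], [v_2], [v_3], [v_4]
  1-simplices (9): [v_0,v_1], [v_0,v_2], [v_0,v_3], [v_0,v_4], [v_1,v_2], [v_1,v_3], [v_2,v_3], [v_2,v_4], [v_3,v_4]
  2-simplices (6): [v_0,v_1,v_2], [v_0,v_1,v_3], [v_0,v_2,v_4], [v_0,v_3,v_4], [v_1,v_2,v_3], [v_2,v_3,v_4]

Hence C_0 ≅ Z^5, C_1 ≅ Z^9, C_2 ≅ Z^6.

∂_1: C_1 → C_0 maps an edge to its endpoints' difference, ∂[p,q] = q − p.
As a 5×9 matrix over Z this has rank 4, with invariant factors (1,1,1,1).

Boundary ∂_2: C_2 → C_1 acts by ∂[p,q,r] = [q,r] − [p,r] + [p,q]. For instance
  ∂[v_0,v_1,v_2] = [v_1,v_2] − [v_0,v_2] + [v_0,v_1],
  ∂[v_1,v_2,v_3] = [v_2,v_3] − [v_1,v_3] + [v_1,v_2].
As a 9×6 matrix over Z this has rank 5, with invariant factors (1,1,1,1,1).

Reading off H_k = ker ∂_k / im ∂_{k+1}:

  H_2: rank ker ∂_2 − rank ∂_3 = (6 − 5) − 0 = 1, and there is no ∂_3, so H_2 ≅ Z.

(K is a triangulation of the 2-sphere S^2.)

H_2 = Z.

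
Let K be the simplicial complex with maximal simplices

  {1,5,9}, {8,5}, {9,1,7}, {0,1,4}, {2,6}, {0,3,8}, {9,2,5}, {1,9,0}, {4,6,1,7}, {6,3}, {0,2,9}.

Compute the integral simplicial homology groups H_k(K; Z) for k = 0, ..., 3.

H_0 ≅ Z,  H_1 ≅ Z^3,  H_2 = 0,  H_3 = 0.

Fix the vertex order 0 < 1 < 2 < 3 < 4 < 5 < 6 < 7 < 8 < 9 and write every simplex with vertices in increasing order. Then dim K = 3 and the simplices of K are:

  0-simplices (10): [0], [1], [2], [3], [4], [5], [6], [7], [8], [9]
  1-simplices (22): [0,1], [0,2], [0,3], [0,4], [0,8], [0,9], [1,4], [1,5], [1,6], [1,7], [1,9], [2,5], [2,6], [2,9], [3,6], [3,8], [4,6], [4,7], [5,8], [5,9], [6,7], [7,9]
  2-simplices (11): [0,1,4], [0,1,9], [0,2,9], [0,3,8], [1,4,6], [1,4,7], [1,5,9], [1,6,7], [1,7,9], [2,5,9], [4,6,7]
  3-simplices (1): [1,4,6,7]

so the chain groups are C_0 ≅ Z^10, C_1 ≅ Z^22, C_2 ≅ Z^11, C_3 ≅ Z^1.

The boundary map ∂_1: C_1 → C_0 maps an edge to its endpoints' difference, ∂[p,q] = q − p. For instance
  ∂[4,7] = [7] − [4].
This gives a 10×22 integer matrix of rank 9; reducing to Smith normal form yields diagonal entries (1,1,1,1,1,1,1,1,1).

Boundary ∂_2: C_2 → C_1 sends each 2-simplex [p,q,r] to [q,r] − [p,r] + [p,q]. For instance
  ∂[1,7,9] = [7,9] − [1,9] + [1,7],
  ∂[0,1,9] = [1,9] − [0,9] + [0,1].
As a 22×11 matrix over Z this has rank 10, with invariant factors (1,1,1,1,1,1,1,1,1,1).

∂_3: C_3 → C_2 sends each 3-simplex σ to the alternating sum Σ_i (−1)^i (σ with its i-th vertex removed). For instance
  ∂[1,4,6,7] = [4,6,7] − [1,6,7] + [1,4,7] − [1,4,6].
The resulting 11×1 matrix has rank 1, and its Smith normal form has invariant factors (1).

Reading off H_k = ker ∂_k / im ∂_{k+1}:

  H_0: rank C_0 − rank ∂_1 = 10 − 9 = 1, and the invariant factors of ∂_1 are all 1, so H_0 = Z.
  H_1: rank ker ∂_1 − rank ∂_2 = (22 − 9) − 10 = 3, and the invariant factors of ∂_2 are all 1, so H_1 = Z^3.
  H_2: rank ker ∂_2 − rank ∂_3 = (11 − 10) − 1 = 0, and the invariant factors of ∂_3 are all 1, so H_2 = 0.
  H_3: rank ker ∂_3 − rank ∂_4 = (1 − 1) − 0 = 0, and there is no ∂_4, so H_3 = 0.

As a check, the Euler characteristic is 10 − 22 + 11 − 1 = -2, which agrees with 1 − 3 + 0 − 0 = -2.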